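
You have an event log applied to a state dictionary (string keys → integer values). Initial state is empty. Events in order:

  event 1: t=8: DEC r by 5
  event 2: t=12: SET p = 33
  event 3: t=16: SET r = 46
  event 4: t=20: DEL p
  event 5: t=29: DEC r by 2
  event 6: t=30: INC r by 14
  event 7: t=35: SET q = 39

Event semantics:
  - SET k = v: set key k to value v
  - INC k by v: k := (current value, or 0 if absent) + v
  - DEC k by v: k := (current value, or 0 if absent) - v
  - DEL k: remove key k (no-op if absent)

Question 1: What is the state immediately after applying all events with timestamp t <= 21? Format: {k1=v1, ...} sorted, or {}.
Apply events with t <= 21 (4 events):
  after event 1 (t=8: DEC r by 5): {r=-5}
  after event 2 (t=12: SET p = 33): {p=33, r=-5}
  after event 3 (t=16: SET r = 46): {p=33, r=46}
  after event 4 (t=20: DEL p): {r=46}

Answer: {r=46}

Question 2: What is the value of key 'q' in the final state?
Track key 'q' through all 7 events:
  event 1 (t=8: DEC r by 5): q unchanged
  event 2 (t=12: SET p = 33): q unchanged
  event 3 (t=16: SET r = 46): q unchanged
  event 4 (t=20: DEL p): q unchanged
  event 5 (t=29: DEC r by 2): q unchanged
  event 6 (t=30: INC r by 14): q unchanged
  event 7 (t=35: SET q = 39): q (absent) -> 39
Final: q = 39

Answer: 39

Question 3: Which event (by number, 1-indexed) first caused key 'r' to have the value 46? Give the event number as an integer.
Looking for first event where r becomes 46:
  event 1: r = -5
  event 2: r = -5
  event 3: r -5 -> 46  <-- first match

Answer: 3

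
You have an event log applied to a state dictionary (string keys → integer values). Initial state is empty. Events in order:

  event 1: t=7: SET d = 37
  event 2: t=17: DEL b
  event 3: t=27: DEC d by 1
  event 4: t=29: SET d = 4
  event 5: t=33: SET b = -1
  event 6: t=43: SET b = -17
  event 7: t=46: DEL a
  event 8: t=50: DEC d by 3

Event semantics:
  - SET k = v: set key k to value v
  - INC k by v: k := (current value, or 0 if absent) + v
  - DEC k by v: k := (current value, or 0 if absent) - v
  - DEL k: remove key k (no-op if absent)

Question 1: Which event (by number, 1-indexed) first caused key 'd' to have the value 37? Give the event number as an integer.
Looking for first event where d becomes 37:
  event 1: d (absent) -> 37  <-- first match

Answer: 1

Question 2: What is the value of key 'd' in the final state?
Answer: 1

Derivation:
Track key 'd' through all 8 events:
  event 1 (t=7: SET d = 37): d (absent) -> 37
  event 2 (t=17: DEL b): d unchanged
  event 3 (t=27: DEC d by 1): d 37 -> 36
  event 4 (t=29: SET d = 4): d 36 -> 4
  event 5 (t=33: SET b = -1): d unchanged
  event 6 (t=43: SET b = -17): d unchanged
  event 7 (t=46: DEL a): d unchanged
  event 8 (t=50: DEC d by 3): d 4 -> 1
Final: d = 1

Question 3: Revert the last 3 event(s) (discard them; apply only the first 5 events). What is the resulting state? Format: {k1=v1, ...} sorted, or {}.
Answer: {b=-1, d=4}

Derivation:
Keep first 5 events (discard last 3):
  after event 1 (t=7: SET d = 37): {d=37}
  after event 2 (t=17: DEL b): {d=37}
  after event 3 (t=27: DEC d by 1): {d=36}
  after event 4 (t=29: SET d = 4): {d=4}
  after event 5 (t=33: SET b = -1): {b=-1, d=4}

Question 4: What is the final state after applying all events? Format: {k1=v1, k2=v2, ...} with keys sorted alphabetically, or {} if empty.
  after event 1 (t=7: SET d = 37): {d=37}
  after event 2 (t=17: DEL b): {d=37}
  after event 3 (t=27: DEC d by 1): {d=36}
  after event 4 (t=29: SET d = 4): {d=4}
  after event 5 (t=33: SET b = -1): {b=-1, d=4}
  after event 6 (t=43: SET b = -17): {b=-17, d=4}
  after event 7 (t=46: DEL a): {b=-17, d=4}
  after event 8 (t=50: DEC d by 3): {b=-17, d=1}

Answer: {b=-17, d=1}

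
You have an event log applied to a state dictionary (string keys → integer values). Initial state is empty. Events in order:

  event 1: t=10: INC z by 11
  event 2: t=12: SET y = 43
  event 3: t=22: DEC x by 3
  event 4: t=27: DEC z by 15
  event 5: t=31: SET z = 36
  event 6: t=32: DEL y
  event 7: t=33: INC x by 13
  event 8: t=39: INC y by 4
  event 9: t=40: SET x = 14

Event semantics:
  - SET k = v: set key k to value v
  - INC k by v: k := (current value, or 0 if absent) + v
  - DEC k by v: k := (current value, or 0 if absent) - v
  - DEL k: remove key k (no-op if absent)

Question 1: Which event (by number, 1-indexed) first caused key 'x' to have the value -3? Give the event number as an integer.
Answer: 3

Derivation:
Looking for first event where x becomes -3:
  event 3: x (absent) -> -3  <-- first match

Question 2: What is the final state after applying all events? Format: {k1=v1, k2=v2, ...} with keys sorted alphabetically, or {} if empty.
Answer: {x=14, y=4, z=36}

Derivation:
  after event 1 (t=10: INC z by 11): {z=11}
  after event 2 (t=12: SET y = 43): {y=43, z=11}
  after event 3 (t=22: DEC x by 3): {x=-3, y=43, z=11}
  after event 4 (t=27: DEC z by 15): {x=-3, y=43, z=-4}
  after event 5 (t=31: SET z = 36): {x=-3, y=43, z=36}
  after event 6 (t=32: DEL y): {x=-3, z=36}
  after event 7 (t=33: INC x by 13): {x=10, z=36}
  after event 8 (t=39: INC y by 4): {x=10, y=4, z=36}
  after event 9 (t=40: SET x = 14): {x=14, y=4, z=36}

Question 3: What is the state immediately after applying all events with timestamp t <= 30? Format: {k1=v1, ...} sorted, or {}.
Answer: {x=-3, y=43, z=-4}

Derivation:
Apply events with t <= 30 (4 events):
  after event 1 (t=10: INC z by 11): {z=11}
  after event 2 (t=12: SET y = 43): {y=43, z=11}
  after event 3 (t=22: DEC x by 3): {x=-3, y=43, z=11}
  after event 4 (t=27: DEC z by 15): {x=-3, y=43, z=-4}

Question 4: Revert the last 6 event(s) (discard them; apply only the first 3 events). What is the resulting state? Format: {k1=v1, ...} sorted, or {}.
Keep first 3 events (discard last 6):
  after event 1 (t=10: INC z by 11): {z=11}
  after event 2 (t=12: SET y = 43): {y=43, z=11}
  after event 3 (t=22: DEC x by 3): {x=-3, y=43, z=11}

Answer: {x=-3, y=43, z=11}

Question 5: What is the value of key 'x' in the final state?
Answer: 14

Derivation:
Track key 'x' through all 9 events:
  event 1 (t=10: INC z by 11): x unchanged
  event 2 (t=12: SET y = 43): x unchanged
  event 3 (t=22: DEC x by 3): x (absent) -> -3
  event 4 (t=27: DEC z by 15): x unchanged
  event 5 (t=31: SET z = 36): x unchanged
  event 6 (t=32: DEL y): x unchanged
  event 7 (t=33: INC x by 13): x -3 -> 10
  event 8 (t=39: INC y by 4): x unchanged
  event 9 (t=40: SET x = 14): x 10 -> 14
Final: x = 14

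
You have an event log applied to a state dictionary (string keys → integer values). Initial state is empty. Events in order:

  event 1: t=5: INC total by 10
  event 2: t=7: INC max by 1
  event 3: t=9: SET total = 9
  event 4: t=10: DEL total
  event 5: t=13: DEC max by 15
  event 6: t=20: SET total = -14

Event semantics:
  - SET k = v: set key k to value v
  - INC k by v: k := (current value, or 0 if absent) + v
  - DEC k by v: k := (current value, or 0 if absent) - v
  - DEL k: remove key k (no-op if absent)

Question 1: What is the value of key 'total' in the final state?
Answer: -14

Derivation:
Track key 'total' through all 6 events:
  event 1 (t=5: INC total by 10): total (absent) -> 10
  event 2 (t=7: INC max by 1): total unchanged
  event 3 (t=9: SET total = 9): total 10 -> 9
  event 4 (t=10: DEL total): total 9 -> (absent)
  event 5 (t=13: DEC max by 15): total unchanged
  event 6 (t=20: SET total = -14): total (absent) -> -14
Final: total = -14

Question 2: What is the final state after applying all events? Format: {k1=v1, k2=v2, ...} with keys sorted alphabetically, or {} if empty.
  after event 1 (t=5: INC total by 10): {total=10}
  after event 2 (t=7: INC max by 1): {max=1, total=10}
  after event 3 (t=9: SET total = 9): {max=1, total=9}
  after event 4 (t=10: DEL total): {max=1}
  after event 5 (t=13: DEC max by 15): {max=-14}
  after event 6 (t=20: SET total = -14): {max=-14, total=-14}

Answer: {max=-14, total=-14}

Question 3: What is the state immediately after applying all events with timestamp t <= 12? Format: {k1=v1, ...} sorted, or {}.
Apply events with t <= 12 (4 events):
  after event 1 (t=5: INC total by 10): {total=10}
  after event 2 (t=7: INC max by 1): {max=1, total=10}
  after event 3 (t=9: SET total = 9): {max=1, total=9}
  after event 4 (t=10: DEL total): {max=1}

Answer: {max=1}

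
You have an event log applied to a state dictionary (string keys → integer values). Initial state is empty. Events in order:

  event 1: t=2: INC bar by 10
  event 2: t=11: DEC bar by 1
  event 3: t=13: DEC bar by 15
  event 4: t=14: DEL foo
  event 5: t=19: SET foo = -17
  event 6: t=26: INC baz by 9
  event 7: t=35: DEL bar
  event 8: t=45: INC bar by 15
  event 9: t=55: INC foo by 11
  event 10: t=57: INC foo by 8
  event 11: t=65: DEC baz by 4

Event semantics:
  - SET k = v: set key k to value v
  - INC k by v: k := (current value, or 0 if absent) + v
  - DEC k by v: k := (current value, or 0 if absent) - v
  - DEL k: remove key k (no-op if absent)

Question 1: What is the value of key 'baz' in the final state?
Track key 'baz' through all 11 events:
  event 1 (t=2: INC bar by 10): baz unchanged
  event 2 (t=11: DEC bar by 1): baz unchanged
  event 3 (t=13: DEC bar by 15): baz unchanged
  event 4 (t=14: DEL foo): baz unchanged
  event 5 (t=19: SET foo = -17): baz unchanged
  event 6 (t=26: INC baz by 9): baz (absent) -> 9
  event 7 (t=35: DEL bar): baz unchanged
  event 8 (t=45: INC bar by 15): baz unchanged
  event 9 (t=55: INC foo by 11): baz unchanged
  event 10 (t=57: INC foo by 8): baz unchanged
  event 11 (t=65: DEC baz by 4): baz 9 -> 5
Final: baz = 5

Answer: 5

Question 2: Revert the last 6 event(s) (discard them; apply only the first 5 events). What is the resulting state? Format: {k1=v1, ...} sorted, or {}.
Answer: {bar=-6, foo=-17}

Derivation:
Keep first 5 events (discard last 6):
  after event 1 (t=2: INC bar by 10): {bar=10}
  after event 2 (t=11: DEC bar by 1): {bar=9}
  after event 3 (t=13: DEC bar by 15): {bar=-6}
  after event 4 (t=14: DEL foo): {bar=-6}
  after event 5 (t=19: SET foo = -17): {bar=-6, foo=-17}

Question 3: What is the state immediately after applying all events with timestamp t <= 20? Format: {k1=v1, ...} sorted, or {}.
Answer: {bar=-6, foo=-17}

Derivation:
Apply events with t <= 20 (5 events):
  after event 1 (t=2: INC bar by 10): {bar=10}
  after event 2 (t=11: DEC bar by 1): {bar=9}
  after event 3 (t=13: DEC bar by 15): {bar=-6}
  after event 4 (t=14: DEL foo): {bar=-6}
  after event 5 (t=19: SET foo = -17): {bar=-6, foo=-17}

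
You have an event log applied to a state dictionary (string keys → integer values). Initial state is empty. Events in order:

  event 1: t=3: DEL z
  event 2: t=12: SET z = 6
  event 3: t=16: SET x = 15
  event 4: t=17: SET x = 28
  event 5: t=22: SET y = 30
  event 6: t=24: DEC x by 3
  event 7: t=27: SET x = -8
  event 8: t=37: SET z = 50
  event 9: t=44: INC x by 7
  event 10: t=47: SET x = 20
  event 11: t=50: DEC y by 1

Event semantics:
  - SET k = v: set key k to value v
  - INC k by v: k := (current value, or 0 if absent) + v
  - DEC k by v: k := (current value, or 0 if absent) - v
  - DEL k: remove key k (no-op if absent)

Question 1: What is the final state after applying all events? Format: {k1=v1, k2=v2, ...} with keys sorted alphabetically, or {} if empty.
  after event 1 (t=3: DEL z): {}
  after event 2 (t=12: SET z = 6): {z=6}
  after event 3 (t=16: SET x = 15): {x=15, z=6}
  after event 4 (t=17: SET x = 28): {x=28, z=6}
  after event 5 (t=22: SET y = 30): {x=28, y=30, z=6}
  after event 6 (t=24: DEC x by 3): {x=25, y=30, z=6}
  after event 7 (t=27: SET x = -8): {x=-8, y=30, z=6}
  after event 8 (t=37: SET z = 50): {x=-8, y=30, z=50}
  after event 9 (t=44: INC x by 7): {x=-1, y=30, z=50}
  after event 10 (t=47: SET x = 20): {x=20, y=30, z=50}
  after event 11 (t=50: DEC y by 1): {x=20, y=29, z=50}

Answer: {x=20, y=29, z=50}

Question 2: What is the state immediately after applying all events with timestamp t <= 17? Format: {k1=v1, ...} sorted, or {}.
Apply events with t <= 17 (4 events):
  after event 1 (t=3: DEL z): {}
  after event 2 (t=12: SET z = 6): {z=6}
  after event 3 (t=16: SET x = 15): {x=15, z=6}
  after event 4 (t=17: SET x = 28): {x=28, z=6}

Answer: {x=28, z=6}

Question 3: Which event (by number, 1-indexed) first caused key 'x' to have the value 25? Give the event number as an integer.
Looking for first event where x becomes 25:
  event 3: x = 15
  event 4: x = 28
  event 5: x = 28
  event 6: x 28 -> 25  <-- first match

Answer: 6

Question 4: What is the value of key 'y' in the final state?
Answer: 29

Derivation:
Track key 'y' through all 11 events:
  event 1 (t=3: DEL z): y unchanged
  event 2 (t=12: SET z = 6): y unchanged
  event 3 (t=16: SET x = 15): y unchanged
  event 4 (t=17: SET x = 28): y unchanged
  event 5 (t=22: SET y = 30): y (absent) -> 30
  event 6 (t=24: DEC x by 3): y unchanged
  event 7 (t=27: SET x = -8): y unchanged
  event 8 (t=37: SET z = 50): y unchanged
  event 9 (t=44: INC x by 7): y unchanged
  event 10 (t=47: SET x = 20): y unchanged
  event 11 (t=50: DEC y by 1): y 30 -> 29
Final: y = 29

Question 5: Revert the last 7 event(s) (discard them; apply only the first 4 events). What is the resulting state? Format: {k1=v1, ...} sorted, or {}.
Keep first 4 events (discard last 7):
  after event 1 (t=3: DEL z): {}
  after event 2 (t=12: SET z = 6): {z=6}
  after event 3 (t=16: SET x = 15): {x=15, z=6}
  after event 4 (t=17: SET x = 28): {x=28, z=6}

Answer: {x=28, z=6}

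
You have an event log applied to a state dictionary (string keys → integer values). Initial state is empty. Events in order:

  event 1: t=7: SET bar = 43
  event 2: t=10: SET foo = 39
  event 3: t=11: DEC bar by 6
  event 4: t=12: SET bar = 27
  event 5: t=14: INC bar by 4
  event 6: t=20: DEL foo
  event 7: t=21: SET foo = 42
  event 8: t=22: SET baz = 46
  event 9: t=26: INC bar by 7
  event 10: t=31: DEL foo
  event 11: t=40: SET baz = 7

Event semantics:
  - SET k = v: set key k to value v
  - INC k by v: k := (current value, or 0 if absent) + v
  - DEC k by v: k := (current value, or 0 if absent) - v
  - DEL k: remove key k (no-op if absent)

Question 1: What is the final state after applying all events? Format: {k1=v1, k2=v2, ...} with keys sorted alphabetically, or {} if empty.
Answer: {bar=38, baz=7}

Derivation:
  after event 1 (t=7: SET bar = 43): {bar=43}
  after event 2 (t=10: SET foo = 39): {bar=43, foo=39}
  after event 3 (t=11: DEC bar by 6): {bar=37, foo=39}
  after event 4 (t=12: SET bar = 27): {bar=27, foo=39}
  after event 5 (t=14: INC bar by 4): {bar=31, foo=39}
  after event 6 (t=20: DEL foo): {bar=31}
  after event 7 (t=21: SET foo = 42): {bar=31, foo=42}
  after event 8 (t=22: SET baz = 46): {bar=31, baz=46, foo=42}
  after event 9 (t=26: INC bar by 7): {bar=38, baz=46, foo=42}
  after event 10 (t=31: DEL foo): {bar=38, baz=46}
  after event 11 (t=40: SET baz = 7): {bar=38, baz=7}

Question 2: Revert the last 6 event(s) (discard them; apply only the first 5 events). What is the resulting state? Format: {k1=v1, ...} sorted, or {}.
Answer: {bar=31, foo=39}

Derivation:
Keep first 5 events (discard last 6):
  after event 1 (t=7: SET bar = 43): {bar=43}
  after event 2 (t=10: SET foo = 39): {bar=43, foo=39}
  after event 3 (t=11: DEC bar by 6): {bar=37, foo=39}
  after event 4 (t=12: SET bar = 27): {bar=27, foo=39}
  after event 5 (t=14: INC bar by 4): {bar=31, foo=39}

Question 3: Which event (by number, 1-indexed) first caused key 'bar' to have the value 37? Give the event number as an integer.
Answer: 3

Derivation:
Looking for first event where bar becomes 37:
  event 1: bar = 43
  event 2: bar = 43
  event 3: bar 43 -> 37  <-- first match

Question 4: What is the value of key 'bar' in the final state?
Track key 'bar' through all 11 events:
  event 1 (t=7: SET bar = 43): bar (absent) -> 43
  event 2 (t=10: SET foo = 39): bar unchanged
  event 3 (t=11: DEC bar by 6): bar 43 -> 37
  event 4 (t=12: SET bar = 27): bar 37 -> 27
  event 5 (t=14: INC bar by 4): bar 27 -> 31
  event 6 (t=20: DEL foo): bar unchanged
  event 7 (t=21: SET foo = 42): bar unchanged
  event 8 (t=22: SET baz = 46): bar unchanged
  event 9 (t=26: INC bar by 7): bar 31 -> 38
  event 10 (t=31: DEL foo): bar unchanged
  event 11 (t=40: SET baz = 7): bar unchanged
Final: bar = 38

Answer: 38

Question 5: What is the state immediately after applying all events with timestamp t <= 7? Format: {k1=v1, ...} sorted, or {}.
Answer: {bar=43}

Derivation:
Apply events with t <= 7 (1 events):
  after event 1 (t=7: SET bar = 43): {bar=43}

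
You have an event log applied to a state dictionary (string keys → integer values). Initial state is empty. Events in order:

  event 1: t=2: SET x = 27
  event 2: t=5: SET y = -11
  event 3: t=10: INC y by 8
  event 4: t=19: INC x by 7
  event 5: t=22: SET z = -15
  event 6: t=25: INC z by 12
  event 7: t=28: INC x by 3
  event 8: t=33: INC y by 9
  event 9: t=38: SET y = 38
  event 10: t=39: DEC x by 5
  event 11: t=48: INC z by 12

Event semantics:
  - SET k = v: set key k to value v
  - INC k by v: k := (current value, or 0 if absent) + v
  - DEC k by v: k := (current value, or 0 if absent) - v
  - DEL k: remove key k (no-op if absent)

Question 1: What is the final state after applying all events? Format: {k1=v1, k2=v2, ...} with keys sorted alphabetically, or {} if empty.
  after event 1 (t=2: SET x = 27): {x=27}
  after event 2 (t=5: SET y = -11): {x=27, y=-11}
  after event 3 (t=10: INC y by 8): {x=27, y=-3}
  after event 4 (t=19: INC x by 7): {x=34, y=-3}
  after event 5 (t=22: SET z = -15): {x=34, y=-3, z=-15}
  after event 6 (t=25: INC z by 12): {x=34, y=-3, z=-3}
  after event 7 (t=28: INC x by 3): {x=37, y=-3, z=-3}
  after event 8 (t=33: INC y by 9): {x=37, y=6, z=-3}
  after event 9 (t=38: SET y = 38): {x=37, y=38, z=-3}
  after event 10 (t=39: DEC x by 5): {x=32, y=38, z=-3}
  after event 11 (t=48: INC z by 12): {x=32, y=38, z=9}

Answer: {x=32, y=38, z=9}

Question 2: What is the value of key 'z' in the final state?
Track key 'z' through all 11 events:
  event 1 (t=2: SET x = 27): z unchanged
  event 2 (t=5: SET y = -11): z unchanged
  event 3 (t=10: INC y by 8): z unchanged
  event 4 (t=19: INC x by 7): z unchanged
  event 5 (t=22: SET z = -15): z (absent) -> -15
  event 6 (t=25: INC z by 12): z -15 -> -3
  event 7 (t=28: INC x by 3): z unchanged
  event 8 (t=33: INC y by 9): z unchanged
  event 9 (t=38: SET y = 38): z unchanged
  event 10 (t=39: DEC x by 5): z unchanged
  event 11 (t=48: INC z by 12): z -3 -> 9
Final: z = 9

Answer: 9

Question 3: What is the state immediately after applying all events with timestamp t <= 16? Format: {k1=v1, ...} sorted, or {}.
Apply events with t <= 16 (3 events):
  after event 1 (t=2: SET x = 27): {x=27}
  after event 2 (t=5: SET y = -11): {x=27, y=-11}
  after event 3 (t=10: INC y by 8): {x=27, y=-3}

Answer: {x=27, y=-3}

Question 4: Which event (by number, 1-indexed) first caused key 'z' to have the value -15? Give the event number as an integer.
Answer: 5

Derivation:
Looking for first event where z becomes -15:
  event 5: z (absent) -> -15  <-- first match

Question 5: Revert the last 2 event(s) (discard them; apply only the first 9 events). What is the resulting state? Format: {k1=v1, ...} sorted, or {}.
Keep first 9 events (discard last 2):
  after event 1 (t=2: SET x = 27): {x=27}
  after event 2 (t=5: SET y = -11): {x=27, y=-11}
  after event 3 (t=10: INC y by 8): {x=27, y=-3}
  after event 4 (t=19: INC x by 7): {x=34, y=-3}
  after event 5 (t=22: SET z = -15): {x=34, y=-3, z=-15}
  after event 6 (t=25: INC z by 12): {x=34, y=-3, z=-3}
  after event 7 (t=28: INC x by 3): {x=37, y=-3, z=-3}
  after event 8 (t=33: INC y by 9): {x=37, y=6, z=-3}
  after event 9 (t=38: SET y = 38): {x=37, y=38, z=-3}

Answer: {x=37, y=38, z=-3}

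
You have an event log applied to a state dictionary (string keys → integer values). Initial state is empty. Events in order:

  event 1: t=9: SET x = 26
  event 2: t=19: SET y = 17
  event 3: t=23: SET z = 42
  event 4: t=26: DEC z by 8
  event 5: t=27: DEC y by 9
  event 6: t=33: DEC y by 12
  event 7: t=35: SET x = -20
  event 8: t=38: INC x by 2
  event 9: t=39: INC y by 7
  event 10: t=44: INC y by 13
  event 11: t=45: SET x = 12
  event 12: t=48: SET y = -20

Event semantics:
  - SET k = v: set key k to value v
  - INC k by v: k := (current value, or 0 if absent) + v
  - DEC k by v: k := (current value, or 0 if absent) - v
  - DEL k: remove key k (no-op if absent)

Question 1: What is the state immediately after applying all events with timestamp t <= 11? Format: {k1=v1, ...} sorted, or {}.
Apply events with t <= 11 (1 events):
  after event 1 (t=9: SET x = 26): {x=26}

Answer: {x=26}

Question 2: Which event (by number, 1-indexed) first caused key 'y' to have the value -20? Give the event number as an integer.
Looking for first event where y becomes -20:
  event 2: y = 17
  event 3: y = 17
  event 4: y = 17
  event 5: y = 8
  event 6: y = -4
  event 7: y = -4
  event 8: y = -4
  event 9: y = 3
  event 10: y = 16
  event 11: y = 16
  event 12: y 16 -> -20  <-- first match

Answer: 12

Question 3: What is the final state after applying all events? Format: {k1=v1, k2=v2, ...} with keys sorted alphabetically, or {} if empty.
  after event 1 (t=9: SET x = 26): {x=26}
  after event 2 (t=19: SET y = 17): {x=26, y=17}
  after event 3 (t=23: SET z = 42): {x=26, y=17, z=42}
  after event 4 (t=26: DEC z by 8): {x=26, y=17, z=34}
  after event 5 (t=27: DEC y by 9): {x=26, y=8, z=34}
  after event 6 (t=33: DEC y by 12): {x=26, y=-4, z=34}
  after event 7 (t=35: SET x = -20): {x=-20, y=-4, z=34}
  after event 8 (t=38: INC x by 2): {x=-18, y=-4, z=34}
  after event 9 (t=39: INC y by 7): {x=-18, y=3, z=34}
  after event 10 (t=44: INC y by 13): {x=-18, y=16, z=34}
  after event 11 (t=45: SET x = 12): {x=12, y=16, z=34}
  after event 12 (t=48: SET y = -20): {x=12, y=-20, z=34}

Answer: {x=12, y=-20, z=34}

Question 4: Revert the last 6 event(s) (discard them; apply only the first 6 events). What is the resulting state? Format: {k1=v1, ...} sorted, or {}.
Answer: {x=26, y=-4, z=34}

Derivation:
Keep first 6 events (discard last 6):
  after event 1 (t=9: SET x = 26): {x=26}
  after event 2 (t=19: SET y = 17): {x=26, y=17}
  after event 3 (t=23: SET z = 42): {x=26, y=17, z=42}
  after event 4 (t=26: DEC z by 8): {x=26, y=17, z=34}
  after event 5 (t=27: DEC y by 9): {x=26, y=8, z=34}
  after event 6 (t=33: DEC y by 12): {x=26, y=-4, z=34}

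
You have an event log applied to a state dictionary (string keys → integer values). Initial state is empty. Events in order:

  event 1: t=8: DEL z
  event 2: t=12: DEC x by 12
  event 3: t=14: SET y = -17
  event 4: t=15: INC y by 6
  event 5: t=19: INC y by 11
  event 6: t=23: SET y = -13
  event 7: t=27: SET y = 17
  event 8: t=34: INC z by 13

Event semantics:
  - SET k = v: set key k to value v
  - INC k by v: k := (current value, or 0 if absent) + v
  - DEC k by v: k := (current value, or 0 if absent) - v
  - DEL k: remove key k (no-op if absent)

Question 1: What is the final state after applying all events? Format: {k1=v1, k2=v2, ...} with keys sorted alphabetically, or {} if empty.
Answer: {x=-12, y=17, z=13}

Derivation:
  after event 1 (t=8: DEL z): {}
  after event 2 (t=12: DEC x by 12): {x=-12}
  after event 3 (t=14: SET y = -17): {x=-12, y=-17}
  after event 4 (t=15: INC y by 6): {x=-12, y=-11}
  after event 5 (t=19: INC y by 11): {x=-12, y=0}
  after event 6 (t=23: SET y = -13): {x=-12, y=-13}
  after event 7 (t=27: SET y = 17): {x=-12, y=17}
  after event 8 (t=34: INC z by 13): {x=-12, y=17, z=13}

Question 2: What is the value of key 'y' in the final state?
Answer: 17

Derivation:
Track key 'y' through all 8 events:
  event 1 (t=8: DEL z): y unchanged
  event 2 (t=12: DEC x by 12): y unchanged
  event 3 (t=14: SET y = -17): y (absent) -> -17
  event 4 (t=15: INC y by 6): y -17 -> -11
  event 5 (t=19: INC y by 11): y -11 -> 0
  event 6 (t=23: SET y = -13): y 0 -> -13
  event 7 (t=27: SET y = 17): y -13 -> 17
  event 8 (t=34: INC z by 13): y unchanged
Final: y = 17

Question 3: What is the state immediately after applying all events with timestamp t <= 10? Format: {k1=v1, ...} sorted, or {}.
Apply events with t <= 10 (1 events):
  after event 1 (t=8: DEL z): {}

Answer: {}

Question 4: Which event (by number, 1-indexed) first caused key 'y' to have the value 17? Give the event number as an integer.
Looking for first event where y becomes 17:
  event 3: y = -17
  event 4: y = -11
  event 5: y = 0
  event 6: y = -13
  event 7: y -13 -> 17  <-- first match

Answer: 7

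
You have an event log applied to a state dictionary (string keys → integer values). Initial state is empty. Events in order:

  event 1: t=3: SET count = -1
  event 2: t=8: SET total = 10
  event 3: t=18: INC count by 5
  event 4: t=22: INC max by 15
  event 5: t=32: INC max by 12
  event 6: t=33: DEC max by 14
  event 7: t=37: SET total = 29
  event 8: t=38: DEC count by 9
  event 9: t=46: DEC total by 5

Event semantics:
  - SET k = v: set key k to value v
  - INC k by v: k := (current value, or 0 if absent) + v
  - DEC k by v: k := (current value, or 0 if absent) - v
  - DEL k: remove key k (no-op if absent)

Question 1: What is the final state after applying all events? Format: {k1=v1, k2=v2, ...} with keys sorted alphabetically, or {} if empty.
  after event 1 (t=3: SET count = -1): {count=-1}
  after event 2 (t=8: SET total = 10): {count=-1, total=10}
  after event 3 (t=18: INC count by 5): {count=4, total=10}
  after event 4 (t=22: INC max by 15): {count=4, max=15, total=10}
  after event 5 (t=32: INC max by 12): {count=4, max=27, total=10}
  after event 6 (t=33: DEC max by 14): {count=4, max=13, total=10}
  after event 7 (t=37: SET total = 29): {count=4, max=13, total=29}
  after event 8 (t=38: DEC count by 9): {count=-5, max=13, total=29}
  after event 9 (t=46: DEC total by 5): {count=-5, max=13, total=24}

Answer: {count=-5, max=13, total=24}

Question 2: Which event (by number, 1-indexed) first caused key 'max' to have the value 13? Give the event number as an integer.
Answer: 6

Derivation:
Looking for first event where max becomes 13:
  event 4: max = 15
  event 5: max = 27
  event 6: max 27 -> 13  <-- first match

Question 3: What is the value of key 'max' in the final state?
Track key 'max' through all 9 events:
  event 1 (t=3: SET count = -1): max unchanged
  event 2 (t=8: SET total = 10): max unchanged
  event 3 (t=18: INC count by 5): max unchanged
  event 4 (t=22: INC max by 15): max (absent) -> 15
  event 5 (t=32: INC max by 12): max 15 -> 27
  event 6 (t=33: DEC max by 14): max 27 -> 13
  event 7 (t=37: SET total = 29): max unchanged
  event 8 (t=38: DEC count by 9): max unchanged
  event 9 (t=46: DEC total by 5): max unchanged
Final: max = 13

Answer: 13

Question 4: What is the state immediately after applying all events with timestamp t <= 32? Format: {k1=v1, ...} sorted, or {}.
Answer: {count=4, max=27, total=10}

Derivation:
Apply events with t <= 32 (5 events):
  after event 1 (t=3: SET count = -1): {count=-1}
  after event 2 (t=8: SET total = 10): {count=-1, total=10}
  after event 3 (t=18: INC count by 5): {count=4, total=10}
  after event 4 (t=22: INC max by 15): {count=4, max=15, total=10}
  after event 5 (t=32: INC max by 12): {count=4, max=27, total=10}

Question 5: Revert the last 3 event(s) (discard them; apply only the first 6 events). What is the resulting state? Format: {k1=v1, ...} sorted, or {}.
Answer: {count=4, max=13, total=10}

Derivation:
Keep first 6 events (discard last 3):
  after event 1 (t=3: SET count = -1): {count=-1}
  after event 2 (t=8: SET total = 10): {count=-1, total=10}
  after event 3 (t=18: INC count by 5): {count=4, total=10}
  after event 4 (t=22: INC max by 15): {count=4, max=15, total=10}
  after event 5 (t=32: INC max by 12): {count=4, max=27, total=10}
  after event 6 (t=33: DEC max by 14): {count=4, max=13, total=10}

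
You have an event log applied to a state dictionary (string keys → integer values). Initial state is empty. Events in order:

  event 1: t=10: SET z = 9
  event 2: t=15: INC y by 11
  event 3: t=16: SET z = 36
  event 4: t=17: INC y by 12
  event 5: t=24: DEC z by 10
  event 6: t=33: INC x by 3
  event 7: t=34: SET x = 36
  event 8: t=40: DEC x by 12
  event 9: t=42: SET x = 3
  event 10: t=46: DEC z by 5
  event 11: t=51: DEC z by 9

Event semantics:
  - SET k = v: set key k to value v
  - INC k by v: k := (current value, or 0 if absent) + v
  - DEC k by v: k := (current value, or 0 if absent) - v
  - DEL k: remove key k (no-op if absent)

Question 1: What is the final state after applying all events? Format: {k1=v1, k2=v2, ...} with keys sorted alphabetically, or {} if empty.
  after event 1 (t=10: SET z = 9): {z=9}
  after event 2 (t=15: INC y by 11): {y=11, z=9}
  after event 3 (t=16: SET z = 36): {y=11, z=36}
  after event 4 (t=17: INC y by 12): {y=23, z=36}
  after event 5 (t=24: DEC z by 10): {y=23, z=26}
  after event 6 (t=33: INC x by 3): {x=3, y=23, z=26}
  after event 7 (t=34: SET x = 36): {x=36, y=23, z=26}
  after event 8 (t=40: DEC x by 12): {x=24, y=23, z=26}
  after event 9 (t=42: SET x = 3): {x=3, y=23, z=26}
  after event 10 (t=46: DEC z by 5): {x=3, y=23, z=21}
  after event 11 (t=51: DEC z by 9): {x=3, y=23, z=12}

Answer: {x=3, y=23, z=12}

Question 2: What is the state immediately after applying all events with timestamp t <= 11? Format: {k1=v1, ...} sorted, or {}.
Answer: {z=9}

Derivation:
Apply events with t <= 11 (1 events):
  after event 1 (t=10: SET z = 9): {z=9}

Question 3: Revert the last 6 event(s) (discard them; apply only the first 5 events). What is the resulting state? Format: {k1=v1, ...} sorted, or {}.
Keep first 5 events (discard last 6):
  after event 1 (t=10: SET z = 9): {z=9}
  after event 2 (t=15: INC y by 11): {y=11, z=9}
  after event 3 (t=16: SET z = 36): {y=11, z=36}
  after event 4 (t=17: INC y by 12): {y=23, z=36}
  after event 5 (t=24: DEC z by 10): {y=23, z=26}

Answer: {y=23, z=26}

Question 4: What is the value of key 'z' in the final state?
Answer: 12

Derivation:
Track key 'z' through all 11 events:
  event 1 (t=10: SET z = 9): z (absent) -> 9
  event 2 (t=15: INC y by 11): z unchanged
  event 3 (t=16: SET z = 36): z 9 -> 36
  event 4 (t=17: INC y by 12): z unchanged
  event 5 (t=24: DEC z by 10): z 36 -> 26
  event 6 (t=33: INC x by 3): z unchanged
  event 7 (t=34: SET x = 36): z unchanged
  event 8 (t=40: DEC x by 12): z unchanged
  event 9 (t=42: SET x = 3): z unchanged
  event 10 (t=46: DEC z by 5): z 26 -> 21
  event 11 (t=51: DEC z by 9): z 21 -> 12
Final: z = 12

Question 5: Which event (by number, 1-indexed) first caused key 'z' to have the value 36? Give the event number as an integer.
Answer: 3

Derivation:
Looking for first event where z becomes 36:
  event 1: z = 9
  event 2: z = 9
  event 3: z 9 -> 36  <-- first match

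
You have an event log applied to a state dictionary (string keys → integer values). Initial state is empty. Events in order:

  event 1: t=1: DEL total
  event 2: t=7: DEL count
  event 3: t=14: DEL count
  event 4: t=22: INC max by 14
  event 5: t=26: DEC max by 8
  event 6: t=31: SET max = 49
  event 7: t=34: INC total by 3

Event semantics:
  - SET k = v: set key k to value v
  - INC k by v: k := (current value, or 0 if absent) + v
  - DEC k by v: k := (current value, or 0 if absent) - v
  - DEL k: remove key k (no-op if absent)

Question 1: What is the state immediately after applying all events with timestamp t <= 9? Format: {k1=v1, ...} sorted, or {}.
Apply events with t <= 9 (2 events):
  after event 1 (t=1: DEL total): {}
  after event 2 (t=7: DEL count): {}

Answer: {}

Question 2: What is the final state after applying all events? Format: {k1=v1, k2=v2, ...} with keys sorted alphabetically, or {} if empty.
Answer: {max=49, total=3}

Derivation:
  after event 1 (t=1: DEL total): {}
  after event 2 (t=7: DEL count): {}
  after event 3 (t=14: DEL count): {}
  after event 4 (t=22: INC max by 14): {max=14}
  after event 5 (t=26: DEC max by 8): {max=6}
  after event 6 (t=31: SET max = 49): {max=49}
  after event 7 (t=34: INC total by 3): {max=49, total=3}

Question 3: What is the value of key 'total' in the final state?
Track key 'total' through all 7 events:
  event 1 (t=1: DEL total): total (absent) -> (absent)
  event 2 (t=7: DEL count): total unchanged
  event 3 (t=14: DEL count): total unchanged
  event 4 (t=22: INC max by 14): total unchanged
  event 5 (t=26: DEC max by 8): total unchanged
  event 6 (t=31: SET max = 49): total unchanged
  event 7 (t=34: INC total by 3): total (absent) -> 3
Final: total = 3

Answer: 3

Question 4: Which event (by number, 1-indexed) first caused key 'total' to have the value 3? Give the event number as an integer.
Looking for first event where total becomes 3:
  event 7: total (absent) -> 3  <-- first match

Answer: 7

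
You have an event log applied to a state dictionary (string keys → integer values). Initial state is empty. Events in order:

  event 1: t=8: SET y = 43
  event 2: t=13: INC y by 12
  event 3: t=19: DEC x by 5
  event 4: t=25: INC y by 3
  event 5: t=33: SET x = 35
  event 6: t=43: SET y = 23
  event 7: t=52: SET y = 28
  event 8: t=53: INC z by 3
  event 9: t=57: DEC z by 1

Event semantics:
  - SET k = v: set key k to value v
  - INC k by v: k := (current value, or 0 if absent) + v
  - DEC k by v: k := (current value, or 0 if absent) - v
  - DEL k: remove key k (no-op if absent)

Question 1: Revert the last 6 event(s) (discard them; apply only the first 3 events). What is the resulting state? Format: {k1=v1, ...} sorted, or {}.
Keep first 3 events (discard last 6):
  after event 1 (t=8: SET y = 43): {y=43}
  after event 2 (t=13: INC y by 12): {y=55}
  after event 3 (t=19: DEC x by 5): {x=-5, y=55}

Answer: {x=-5, y=55}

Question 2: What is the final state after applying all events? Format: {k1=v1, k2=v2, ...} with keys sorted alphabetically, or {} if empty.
Answer: {x=35, y=28, z=2}

Derivation:
  after event 1 (t=8: SET y = 43): {y=43}
  after event 2 (t=13: INC y by 12): {y=55}
  after event 3 (t=19: DEC x by 5): {x=-5, y=55}
  after event 4 (t=25: INC y by 3): {x=-5, y=58}
  after event 5 (t=33: SET x = 35): {x=35, y=58}
  after event 6 (t=43: SET y = 23): {x=35, y=23}
  after event 7 (t=52: SET y = 28): {x=35, y=28}
  after event 8 (t=53: INC z by 3): {x=35, y=28, z=3}
  after event 9 (t=57: DEC z by 1): {x=35, y=28, z=2}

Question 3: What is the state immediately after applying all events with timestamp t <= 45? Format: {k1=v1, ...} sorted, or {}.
Apply events with t <= 45 (6 events):
  after event 1 (t=8: SET y = 43): {y=43}
  after event 2 (t=13: INC y by 12): {y=55}
  after event 3 (t=19: DEC x by 5): {x=-5, y=55}
  after event 4 (t=25: INC y by 3): {x=-5, y=58}
  after event 5 (t=33: SET x = 35): {x=35, y=58}
  after event 6 (t=43: SET y = 23): {x=35, y=23}

Answer: {x=35, y=23}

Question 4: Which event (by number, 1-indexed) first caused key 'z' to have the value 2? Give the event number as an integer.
Looking for first event where z becomes 2:
  event 8: z = 3
  event 9: z 3 -> 2  <-- first match

Answer: 9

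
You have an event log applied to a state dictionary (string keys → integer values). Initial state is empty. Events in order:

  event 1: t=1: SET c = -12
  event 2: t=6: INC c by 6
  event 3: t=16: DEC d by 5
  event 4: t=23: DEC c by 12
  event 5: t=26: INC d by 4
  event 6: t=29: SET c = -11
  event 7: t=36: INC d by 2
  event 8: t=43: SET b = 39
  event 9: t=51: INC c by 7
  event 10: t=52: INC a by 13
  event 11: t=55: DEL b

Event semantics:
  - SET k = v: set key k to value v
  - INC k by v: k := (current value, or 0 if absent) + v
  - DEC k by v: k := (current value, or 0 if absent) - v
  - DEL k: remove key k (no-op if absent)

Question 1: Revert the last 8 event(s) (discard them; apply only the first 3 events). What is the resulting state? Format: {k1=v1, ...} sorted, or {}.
Keep first 3 events (discard last 8):
  after event 1 (t=1: SET c = -12): {c=-12}
  after event 2 (t=6: INC c by 6): {c=-6}
  after event 3 (t=16: DEC d by 5): {c=-6, d=-5}

Answer: {c=-6, d=-5}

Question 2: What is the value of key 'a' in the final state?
Track key 'a' through all 11 events:
  event 1 (t=1: SET c = -12): a unchanged
  event 2 (t=6: INC c by 6): a unchanged
  event 3 (t=16: DEC d by 5): a unchanged
  event 4 (t=23: DEC c by 12): a unchanged
  event 5 (t=26: INC d by 4): a unchanged
  event 6 (t=29: SET c = -11): a unchanged
  event 7 (t=36: INC d by 2): a unchanged
  event 8 (t=43: SET b = 39): a unchanged
  event 9 (t=51: INC c by 7): a unchanged
  event 10 (t=52: INC a by 13): a (absent) -> 13
  event 11 (t=55: DEL b): a unchanged
Final: a = 13

Answer: 13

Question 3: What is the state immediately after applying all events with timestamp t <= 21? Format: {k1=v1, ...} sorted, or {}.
Apply events with t <= 21 (3 events):
  after event 1 (t=1: SET c = -12): {c=-12}
  after event 2 (t=6: INC c by 6): {c=-6}
  after event 3 (t=16: DEC d by 5): {c=-6, d=-5}

Answer: {c=-6, d=-5}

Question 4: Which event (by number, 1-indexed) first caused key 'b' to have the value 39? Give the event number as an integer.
Answer: 8

Derivation:
Looking for first event where b becomes 39:
  event 8: b (absent) -> 39  <-- first match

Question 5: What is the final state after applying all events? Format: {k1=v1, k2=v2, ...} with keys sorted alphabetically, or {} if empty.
  after event 1 (t=1: SET c = -12): {c=-12}
  after event 2 (t=6: INC c by 6): {c=-6}
  after event 3 (t=16: DEC d by 5): {c=-6, d=-5}
  after event 4 (t=23: DEC c by 12): {c=-18, d=-5}
  after event 5 (t=26: INC d by 4): {c=-18, d=-1}
  after event 6 (t=29: SET c = -11): {c=-11, d=-1}
  after event 7 (t=36: INC d by 2): {c=-11, d=1}
  after event 8 (t=43: SET b = 39): {b=39, c=-11, d=1}
  after event 9 (t=51: INC c by 7): {b=39, c=-4, d=1}
  after event 10 (t=52: INC a by 13): {a=13, b=39, c=-4, d=1}
  after event 11 (t=55: DEL b): {a=13, c=-4, d=1}

Answer: {a=13, c=-4, d=1}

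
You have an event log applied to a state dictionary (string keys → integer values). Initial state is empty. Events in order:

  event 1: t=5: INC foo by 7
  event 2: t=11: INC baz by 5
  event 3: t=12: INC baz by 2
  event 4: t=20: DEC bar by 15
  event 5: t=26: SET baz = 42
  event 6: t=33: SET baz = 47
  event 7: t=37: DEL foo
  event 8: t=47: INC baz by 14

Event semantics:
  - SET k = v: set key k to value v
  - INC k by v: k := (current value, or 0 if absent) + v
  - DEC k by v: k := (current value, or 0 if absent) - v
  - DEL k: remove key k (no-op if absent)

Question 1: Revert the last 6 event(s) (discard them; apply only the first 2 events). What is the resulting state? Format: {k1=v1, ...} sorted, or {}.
Keep first 2 events (discard last 6):
  after event 1 (t=5: INC foo by 7): {foo=7}
  after event 2 (t=11: INC baz by 5): {baz=5, foo=7}

Answer: {baz=5, foo=7}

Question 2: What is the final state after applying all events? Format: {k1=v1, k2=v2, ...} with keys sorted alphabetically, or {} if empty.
  after event 1 (t=5: INC foo by 7): {foo=7}
  after event 2 (t=11: INC baz by 5): {baz=5, foo=7}
  after event 3 (t=12: INC baz by 2): {baz=7, foo=7}
  after event 4 (t=20: DEC bar by 15): {bar=-15, baz=7, foo=7}
  after event 5 (t=26: SET baz = 42): {bar=-15, baz=42, foo=7}
  after event 6 (t=33: SET baz = 47): {bar=-15, baz=47, foo=7}
  after event 7 (t=37: DEL foo): {bar=-15, baz=47}
  after event 8 (t=47: INC baz by 14): {bar=-15, baz=61}

Answer: {bar=-15, baz=61}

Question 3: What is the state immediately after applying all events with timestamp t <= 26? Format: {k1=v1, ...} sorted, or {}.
Apply events with t <= 26 (5 events):
  after event 1 (t=5: INC foo by 7): {foo=7}
  after event 2 (t=11: INC baz by 5): {baz=5, foo=7}
  after event 3 (t=12: INC baz by 2): {baz=7, foo=7}
  after event 4 (t=20: DEC bar by 15): {bar=-15, baz=7, foo=7}
  after event 5 (t=26: SET baz = 42): {bar=-15, baz=42, foo=7}

Answer: {bar=-15, baz=42, foo=7}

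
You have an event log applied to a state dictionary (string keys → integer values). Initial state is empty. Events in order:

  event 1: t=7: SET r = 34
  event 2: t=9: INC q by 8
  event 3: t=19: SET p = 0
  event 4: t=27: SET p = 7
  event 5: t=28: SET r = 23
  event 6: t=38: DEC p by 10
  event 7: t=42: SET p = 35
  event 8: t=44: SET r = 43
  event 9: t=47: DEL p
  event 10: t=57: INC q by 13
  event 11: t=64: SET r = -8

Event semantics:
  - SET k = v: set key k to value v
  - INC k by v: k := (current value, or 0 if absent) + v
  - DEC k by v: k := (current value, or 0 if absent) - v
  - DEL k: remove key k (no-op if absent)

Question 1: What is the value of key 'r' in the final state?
Track key 'r' through all 11 events:
  event 1 (t=7: SET r = 34): r (absent) -> 34
  event 2 (t=9: INC q by 8): r unchanged
  event 3 (t=19: SET p = 0): r unchanged
  event 4 (t=27: SET p = 7): r unchanged
  event 5 (t=28: SET r = 23): r 34 -> 23
  event 6 (t=38: DEC p by 10): r unchanged
  event 7 (t=42: SET p = 35): r unchanged
  event 8 (t=44: SET r = 43): r 23 -> 43
  event 9 (t=47: DEL p): r unchanged
  event 10 (t=57: INC q by 13): r unchanged
  event 11 (t=64: SET r = -8): r 43 -> -8
Final: r = -8

Answer: -8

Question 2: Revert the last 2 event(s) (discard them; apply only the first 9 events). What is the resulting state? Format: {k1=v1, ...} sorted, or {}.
Keep first 9 events (discard last 2):
  after event 1 (t=7: SET r = 34): {r=34}
  after event 2 (t=9: INC q by 8): {q=8, r=34}
  after event 3 (t=19: SET p = 0): {p=0, q=8, r=34}
  after event 4 (t=27: SET p = 7): {p=7, q=8, r=34}
  after event 5 (t=28: SET r = 23): {p=7, q=8, r=23}
  after event 6 (t=38: DEC p by 10): {p=-3, q=8, r=23}
  after event 7 (t=42: SET p = 35): {p=35, q=8, r=23}
  after event 8 (t=44: SET r = 43): {p=35, q=8, r=43}
  after event 9 (t=47: DEL p): {q=8, r=43}

Answer: {q=8, r=43}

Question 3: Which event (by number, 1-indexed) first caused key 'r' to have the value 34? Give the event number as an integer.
Answer: 1

Derivation:
Looking for first event where r becomes 34:
  event 1: r (absent) -> 34  <-- first match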